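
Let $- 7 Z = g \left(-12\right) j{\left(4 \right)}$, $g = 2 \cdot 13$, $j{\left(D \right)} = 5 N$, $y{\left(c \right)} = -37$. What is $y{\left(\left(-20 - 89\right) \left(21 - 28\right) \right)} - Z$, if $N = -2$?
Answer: $\frac{2861}{7} \approx 408.71$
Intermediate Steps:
$j{\left(D \right)} = -10$ ($j{\left(D \right)} = 5 \left(-2\right) = -10$)
$g = 26$
$Z = - \frac{3120}{7}$ ($Z = - \frac{26 \left(-12\right) \left(-10\right)}{7} = - \frac{\left(-312\right) \left(-10\right)}{7} = \left(- \frac{1}{7}\right) 3120 = - \frac{3120}{7} \approx -445.71$)
$y{\left(\left(-20 - 89\right) \left(21 - 28\right) \right)} - Z = -37 - - \frac{3120}{7} = -37 + \frac{3120}{7} = \frac{2861}{7}$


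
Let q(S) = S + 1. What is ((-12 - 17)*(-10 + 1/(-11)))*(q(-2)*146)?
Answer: -469974/11 ≈ -42725.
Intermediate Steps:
q(S) = 1 + S
((-12 - 17)*(-10 + 1/(-11)))*(q(-2)*146) = ((-12 - 17)*(-10 + 1/(-11)))*((1 - 2)*146) = (-29*(-10 - 1/11))*(-1*146) = -29*(-111/11)*(-146) = (3219/11)*(-146) = -469974/11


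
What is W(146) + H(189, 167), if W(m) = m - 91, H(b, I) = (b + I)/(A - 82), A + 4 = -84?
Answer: 4497/85 ≈ 52.906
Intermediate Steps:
A = -88 (A = -4 - 84 = -88)
H(b, I) = -I/170 - b/170 (H(b, I) = (b + I)/(-88 - 82) = (I + b)/(-170) = (I + b)*(-1/170) = -I/170 - b/170)
W(m) = -91 + m
W(146) + H(189, 167) = (-91 + 146) + (-1/170*167 - 1/170*189) = 55 + (-167/170 - 189/170) = 55 - 178/85 = 4497/85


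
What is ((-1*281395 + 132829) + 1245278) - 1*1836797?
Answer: -740085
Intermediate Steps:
((-1*281395 + 132829) + 1245278) - 1*1836797 = ((-281395 + 132829) + 1245278) - 1836797 = (-148566 + 1245278) - 1836797 = 1096712 - 1836797 = -740085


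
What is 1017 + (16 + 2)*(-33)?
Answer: 423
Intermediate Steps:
1017 + (16 + 2)*(-33) = 1017 + 18*(-33) = 1017 - 594 = 423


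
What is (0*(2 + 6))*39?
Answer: 0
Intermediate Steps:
(0*(2 + 6))*39 = (0*8)*39 = 0*39 = 0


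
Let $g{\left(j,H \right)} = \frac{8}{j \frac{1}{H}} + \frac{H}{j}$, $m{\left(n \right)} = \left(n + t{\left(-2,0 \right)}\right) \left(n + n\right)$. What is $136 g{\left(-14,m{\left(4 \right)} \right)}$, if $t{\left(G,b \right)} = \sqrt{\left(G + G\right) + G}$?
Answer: $- \frac{19584}{7} - \frac{4896 i \sqrt{6}}{7} \approx -2797.7 - 1713.2 i$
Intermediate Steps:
$t{\left(G,b \right)} = \sqrt{3} \sqrt{G}$ ($t{\left(G,b \right)} = \sqrt{2 G + G} = \sqrt{3 G} = \sqrt{3} \sqrt{G}$)
$m{\left(n \right)} = 2 n \left(n + i \sqrt{6}\right)$ ($m{\left(n \right)} = \left(n + \sqrt{3} \sqrt{-2}\right) \left(n + n\right) = \left(n + \sqrt{3} i \sqrt{2}\right) 2 n = \left(n + i \sqrt{6}\right) 2 n = 2 n \left(n + i \sqrt{6}\right)$)
$g{\left(j,H \right)} = \frac{9 H}{j}$ ($g{\left(j,H \right)} = 8 \frac{H}{j} + \frac{H}{j} = \frac{8 H}{j} + \frac{H}{j} = \frac{9 H}{j}$)
$136 g{\left(-14,m{\left(4 \right)} \right)} = 136 \frac{9 \cdot 2 \cdot 4 \left(4 + i \sqrt{6}\right)}{-14} = 136 \cdot 9 \left(32 + 8 i \sqrt{6}\right) \left(- \frac{1}{14}\right) = 136 \left(- \frac{144}{7} - \frac{36 i \sqrt{6}}{7}\right) = - \frac{19584}{7} - \frac{4896 i \sqrt{6}}{7}$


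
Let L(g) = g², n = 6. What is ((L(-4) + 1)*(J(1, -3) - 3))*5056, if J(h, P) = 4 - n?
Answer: -429760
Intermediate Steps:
J(h, P) = -2 (J(h, P) = 4 - 1*6 = 4 - 6 = -2)
((L(-4) + 1)*(J(1, -3) - 3))*5056 = (((-4)² + 1)*(-2 - 3))*5056 = ((16 + 1)*(-5))*5056 = (17*(-5))*5056 = -85*5056 = -429760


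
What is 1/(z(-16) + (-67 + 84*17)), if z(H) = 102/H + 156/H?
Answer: 8/10759 ≈ 0.00074356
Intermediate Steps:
z(H) = 258/H
1/(z(-16) + (-67 + 84*17)) = 1/(258/(-16) + (-67 + 84*17)) = 1/(258*(-1/16) + (-67 + 1428)) = 1/(-129/8 + 1361) = 1/(10759/8) = 8/10759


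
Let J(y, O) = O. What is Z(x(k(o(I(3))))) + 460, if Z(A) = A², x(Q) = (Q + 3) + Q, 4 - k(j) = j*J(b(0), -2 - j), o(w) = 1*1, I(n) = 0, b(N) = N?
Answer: 749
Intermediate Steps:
o(w) = 1
k(j) = 4 - j*(-2 - j)
x(Q) = 3 + 2*Q (x(Q) = (3 + Q) + Q = 3 + 2*Q)
Z(x(k(o(I(3))))) + 460 = (3 + 2*(4 + 1*(2 + 1)))² + 460 = (3 + 2*(4 + 1*3))² + 460 = (3 + 2*(4 + 3))² + 460 = (3 + 2*7)² + 460 = (3 + 14)² + 460 = 17² + 460 = 289 + 460 = 749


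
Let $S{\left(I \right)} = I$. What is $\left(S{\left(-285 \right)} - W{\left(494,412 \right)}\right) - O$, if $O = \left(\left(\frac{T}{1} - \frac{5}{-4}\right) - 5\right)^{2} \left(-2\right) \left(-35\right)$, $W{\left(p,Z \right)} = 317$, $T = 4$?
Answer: $- \frac{4851}{8} \approx -606.38$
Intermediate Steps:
$O = \frac{35}{8}$ ($O = \left(\left(\frac{4}{1} - \frac{5}{-4}\right) - 5\right)^{2} \left(-2\right) \left(-35\right) = \left(\left(4 \cdot 1 - - \frac{5}{4}\right) - 5\right)^{2} \left(-2\right) \left(-35\right) = \left(\left(4 + \frac{5}{4}\right) - 5\right)^{2} \left(-2\right) \left(-35\right) = \left(\frac{21}{4} - 5\right)^{2} \left(-2\right) \left(-35\right) = \left(\frac{1}{4}\right)^{2} \left(-2\right) \left(-35\right) = \frac{1}{16} \left(-2\right) \left(-35\right) = \left(- \frac{1}{8}\right) \left(-35\right) = \frac{35}{8} \approx 4.375$)
$\left(S{\left(-285 \right)} - W{\left(494,412 \right)}\right) - O = \left(-285 - 317\right) - \frac{35}{8} = -602 - \frac{35}{8} = - \frac{4851}{8}$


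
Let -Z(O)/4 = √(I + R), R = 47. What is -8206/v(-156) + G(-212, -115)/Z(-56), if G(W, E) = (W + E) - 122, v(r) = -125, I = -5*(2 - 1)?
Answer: 8206/125 + 449*√42/168 ≈ 82.969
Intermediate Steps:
I = -5 (I = -5*1 = -5)
G(W, E) = -122 + E + W (G(W, E) = (E + W) - 122 = -122 + E + W)
Z(O) = -4*√42 (Z(O) = -4*√(-5 + 47) = -4*√42)
-8206/v(-156) + G(-212, -115)/Z(-56) = -8206/(-125) + (-122 - 115 - 212)/((-4*√42)) = -8206*(-1/125) - (-449)*√42/168 = 8206/125 + 449*√42/168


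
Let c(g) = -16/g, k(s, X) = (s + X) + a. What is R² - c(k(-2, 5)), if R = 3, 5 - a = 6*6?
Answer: 59/7 ≈ 8.4286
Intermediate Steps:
a = -31 (a = 5 - 6*6 = 5 - 1*36 = 5 - 36 = -31)
k(s, X) = -31 + X + s (k(s, X) = (s + X) - 31 = (X + s) - 31 = -31 + X + s)
R² - c(k(-2, 5)) = 3² - (-16)/(-31 + 5 - 2) = 9 - (-16)/(-28) = 9 - (-16)*(-1)/28 = 9 - 1*4/7 = 9 - 4/7 = 59/7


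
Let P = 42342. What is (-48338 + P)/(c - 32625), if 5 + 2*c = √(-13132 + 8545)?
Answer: 195634490/1064554903 + 2998*I*√4587/1064554903 ≈ 0.18377 + 0.00019073*I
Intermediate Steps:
c = -5/2 + I*√4587/2 (c = -5/2 + √(-13132 + 8545)/2 = -5/2 + √(-4587)/2 = -5/2 + (I*√4587)/2 = -5/2 + I*√4587/2 ≈ -2.5 + 33.864*I)
(-48338 + P)/(c - 32625) = (-48338 + 42342)/((-5/2 + I*√4587/2) - 32625) = -5996/(-65255/2 + I*√4587/2)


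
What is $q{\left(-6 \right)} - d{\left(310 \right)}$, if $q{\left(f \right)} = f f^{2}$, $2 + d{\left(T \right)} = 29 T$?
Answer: $-9204$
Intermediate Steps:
$d{\left(T \right)} = -2 + 29 T$
$q{\left(f \right)} = f^{3}$
$q{\left(-6 \right)} - d{\left(310 \right)} = \left(-6\right)^{3} - \left(-2 + 29 \cdot 310\right) = -216 - \left(-2 + 8990\right) = -216 - 8988 = -9204$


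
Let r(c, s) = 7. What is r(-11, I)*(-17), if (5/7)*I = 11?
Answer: -119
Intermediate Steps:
I = 77/5 (I = (7/5)*11 = 77/5 ≈ 15.400)
r(-11, I)*(-17) = 7*(-17) = -119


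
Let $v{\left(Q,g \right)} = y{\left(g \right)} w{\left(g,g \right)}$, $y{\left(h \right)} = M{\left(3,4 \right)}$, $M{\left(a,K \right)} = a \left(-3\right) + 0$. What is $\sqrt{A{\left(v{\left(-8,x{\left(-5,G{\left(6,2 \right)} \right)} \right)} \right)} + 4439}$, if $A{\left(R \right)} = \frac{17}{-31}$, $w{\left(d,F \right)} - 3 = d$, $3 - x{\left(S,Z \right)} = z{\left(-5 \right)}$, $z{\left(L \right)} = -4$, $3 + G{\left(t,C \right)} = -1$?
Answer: $\frac{42 \sqrt{2418}}{31} \approx 66.622$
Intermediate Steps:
$G{\left(t,C \right)} = -4$ ($G{\left(t,C \right)} = -3 - 1 = -4$)
$x{\left(S,Z \right)} = 7$ ($x{\left(S,Z \right)} = 3 - -4 = 3 + 4 = 7$)
$M{\left(a,K \right)} = - 3 a$ ($M{\left(a,K \right)} = - 3 a + 0 = - 3 a$)
$w{\left(d,F \right)} = 3 + d$
$y{\left(h \right)} = -9$ ($y{\left(h \right)} = \left(-3\right) 3 = -9$)
$v{\left(Q,g \right)} = -27 - 9 g$ ($v{\left(Q,g \right)} = - 9 \left(3 + g\right) = -27 - 9 g$)
$A{\left(R \right)} = - \frac{17}{31}$ ($A{\left(R \right)} = 17 \left(- \frac{1}{31}\right) = - \frac{17}{31}$)
$\sqrt{A{\left(v{\left(-8,x{\left(-5,G{\left(6,2 \right)} \right)} \right)} \right)} + 4439} = \sqrt{- \frac{17}{31} + 4439} = \sqrt{\frac{137592}{31}} = \frac{42 \sqrt{2418}}{31}$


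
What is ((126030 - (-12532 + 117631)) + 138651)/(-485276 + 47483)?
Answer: -53194/145931 ≈ -0.36451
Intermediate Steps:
((126030 - (-12532 + 117631)) + 138651)/(-485276 + 47483) = ((126030 - 1*105099) + 138651)/(-437793) = ((126030 - 105099) + 138651)*(-1/437793) = (20931 + 138651)*(-1/437793) = 159582*(-1/437793) = -53194/145931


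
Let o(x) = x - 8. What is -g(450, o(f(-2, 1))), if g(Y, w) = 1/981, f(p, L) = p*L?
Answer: -1/981 ≈ -0.0010194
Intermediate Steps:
f(p, L) = L*p
o(x) = -8 + x
g(Y, w) = 1/981
-g(450, o(f(-2, 1))) = -1*1/981 = -1/981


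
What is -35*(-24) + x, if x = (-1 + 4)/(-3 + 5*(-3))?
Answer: 5039/6 ≈ 839.83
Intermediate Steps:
x = -1/6 (x = 3/(-3 - 15) = 3/(-18) = 3*(-1/18) = -1/6 ≈ -0.16667)
-35*(-24) + x = -35*(-24) - 1/6 = 840 - 1/6 = 5039/6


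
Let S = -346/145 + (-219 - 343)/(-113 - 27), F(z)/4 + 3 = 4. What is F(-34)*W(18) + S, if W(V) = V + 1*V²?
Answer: 556069/406 ≈ 1369.6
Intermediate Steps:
F(z) = 4 (F(z) = -12 + 4*4 = -12 + 16 = 4)
W(V) = V + V²
S = 661/406 (S = -346*1/145 - 562/(-140) = -346/145 - 562*(-1/140) = -346/145 + 281/70 = 661/406 ≈ 1.6281)
F(-34)*W(18) + S = 4*(18*(1 + 18)) + 661/406 = 4*(18*19) + 661/406 = 4*342 + 661/406 = 1368 + 661/406 = 556069/406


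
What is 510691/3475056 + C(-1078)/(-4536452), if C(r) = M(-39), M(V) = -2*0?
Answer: 510691/3475056 ≈ 0.14696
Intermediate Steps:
M(V) = 0
C(r) = 0
510691/3475056 + C(-1078)/(-4536452) = 510691/3475056 + 0/(-4536452) = 510691*(1/3475056) + 0*(-1/4536452) = 510691/3475056 + 0 = 510691/3475056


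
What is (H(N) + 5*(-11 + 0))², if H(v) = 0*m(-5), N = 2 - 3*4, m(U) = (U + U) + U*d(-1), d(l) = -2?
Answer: 3025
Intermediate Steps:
m(U) = 0 (m(U) = (U + U) + U*(-2) = 2*U - 2*U = 0)
N = -10 (N = 2 - 12 = -10)
H(v) = 0 (H(v) = 0*0 = 0)
(H(N) + 5*(-11 + 0))² = (0 + 5*(-11 + 0))² = (0 + 5*(-11))² = (0 - 55)² = (-55)² = 3025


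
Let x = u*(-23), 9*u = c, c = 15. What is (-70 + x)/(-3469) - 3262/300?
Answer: -1880563/173450 ≈ -10.842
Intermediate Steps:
u = 5/3 (u = (1/9)*15 = 5/3 ≈ 1.6667)
x = -115/3 (x = (5/3)*(-23) = -115/3 ≈ -38.333)
(-70 + x)/(-3469) - 3262/300 = (-70 - 115/3)/(-3469) - 3262/300 = -325/3*(-1/3469) - 3262*1/300 = 325/10407 - 1631/150 = -1880563/173450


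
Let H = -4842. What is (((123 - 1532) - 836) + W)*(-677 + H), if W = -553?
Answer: 15442162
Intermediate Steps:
(((123 - 1532) - 836) + W)*(-677 + H) = (((123 - 1532) - 836) - 553)*(-677 - 4842) = ((-1409 - 836) - 553)*(-5519) = (-2245 - 553)*(-5519) = -2798*(-5519) = 15442162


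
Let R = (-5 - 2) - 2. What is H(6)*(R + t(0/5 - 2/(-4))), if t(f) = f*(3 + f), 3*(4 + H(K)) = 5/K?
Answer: 1943/72 ≈ 26.986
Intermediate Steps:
H(K) = -4 + 5/(3*K) (H(K) = -4 + (5/K)/3 = -4 + 5/(3*K))
R = -9 (R = -7 - 2 = -9)
H(6)*(R + t(0/5 - 2/(-4))) = (-4 + (5/3)/6)*(-9 + (0/5 - 2/(-4))*(3 + (0/5 - 2/(-4)))) = (-4 + (5/3)*(⅙))*(-9 + (0*(⅕) - 2*(-¼))*(3 + (0*(⅕) - 2*(-¼)))) = (-4 + 5/18)*(-9 + (0 + ½)*(3 + (0 + ½))) = -67*(-9 + (3 + ½)/2)/18 = -67*(-9 + (½)*(7/2))/18 = -67*(-9 + 7/4)/18 = -67/18*(-29/4) = 1943/72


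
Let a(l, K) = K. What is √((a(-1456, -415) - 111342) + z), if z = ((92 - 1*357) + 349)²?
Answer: I*√104701 ≈ 323.58*I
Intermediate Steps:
z = 7056 (z = ((92 - 357) + 349)² = (-265 + 349)² = 84² = 7056)
√((a(-1456, -415) - 111342) + z) = √((-415 - 111342) + 7056) = √(-111757 + 7056) = √(-104701) = I*√104701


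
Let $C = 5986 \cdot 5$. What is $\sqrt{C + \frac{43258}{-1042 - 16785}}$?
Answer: $\frac{2 \sqrt{2377760143651}}{17827} \approx 173.0$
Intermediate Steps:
$C = 29930$
$\sqrt{C + \frac{43258}{-1042 - 16785}} = \sqrt{29930 + \frac{43258}{-1042 - 16785}} = \sqrt{29930 + \frac{43258}{-17827}} = \sqrt{29930 + 43258 \left(- \frac{1}{17827}\right)} = \sqrt{29930 - \frac{43258}{17827}} = \sqrt{\frac{533518852}{17827}} = \frac{2 \sqrt{2377760143651}}{17827}$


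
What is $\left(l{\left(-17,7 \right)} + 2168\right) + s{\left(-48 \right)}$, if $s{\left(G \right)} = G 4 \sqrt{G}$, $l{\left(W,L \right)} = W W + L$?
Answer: $2464 - 768 i \sqrt{3} \approx 2464.0 - 1330.2 i$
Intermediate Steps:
$l{\left(W,L \right)} = L + W^{2}$ ($l{\left(W,L \right)} = W^{2} + L = L + W^{2}$)
$s{\left(G \right)} = 4 G^{\frac{3}{2}}$
$\left(l{\left(-17,7 \right)} + 2168\right) + s{\left(-48 \right)} = \left(\left(7 + \left(-17\right)^{2}\right) + 2168\right) + 4 \left(-48\right)^{\frac{3}{2}} = \left(\left(7 + 289\right) + 2168\right) + 4 \left(- 192 i \sqrt{3}\right) = \left(296 + 2168\right) - 768 i \sqrt{3} = 2464 - 768 i \sqrt{3}$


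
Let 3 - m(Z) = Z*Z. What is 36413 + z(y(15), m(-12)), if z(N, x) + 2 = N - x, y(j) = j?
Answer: 36567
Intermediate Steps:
m(Z) = 3 - Z² (m(Z) = 3 - Z*Z = 3 - Z²)
z(N, x) = -2 + N - x (z(N, x) = -2 + (N - x) = -2 + N - x)
36413 + z(y(15), m(-12)) = 36413 + (-2 + 15 - (3 - 1*(-12)²)) = 36413 + (-2 + 15 - (3 - 1*144)) = 36413 + (-2 + 15 - (3 - 144)) = 36413 + (-2 + 15 - 1*(-141)) = 36413 + (-2 + 15 + 141) = 36413 + 154 = 36567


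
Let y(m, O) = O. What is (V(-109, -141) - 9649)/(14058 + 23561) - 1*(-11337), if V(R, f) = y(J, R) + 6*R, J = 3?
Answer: 426476191/37619 ≈ 11337.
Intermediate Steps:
V(R, f) = 7*R (V(R, f) = R + 6*R = 7*R)
(V(-109, -141) - 9649)/(14058 + 23561) - 1*(-11337) = (7*(-109) - 9649)/(14058 + 23561) - 1*(-11337) = (-763 - 9649)/37619 + 11337 = -10412*1/37619 + 11337 = -10412/37619 + 11337 = 426476191/37619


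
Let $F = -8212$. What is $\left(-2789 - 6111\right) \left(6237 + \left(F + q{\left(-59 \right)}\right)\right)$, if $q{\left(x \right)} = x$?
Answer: $18102600$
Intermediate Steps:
$\left(-2789 - 6111\right) \left(6237 + \left(F + q{\left(-59 \right)}\right)\right) = \left(-2789 - 6111\right) \left(6237 - 8271\right) = - 8900 \left(6237 - 8271\right) = \left(-8900\right) \left(-2034\right) = 18102600$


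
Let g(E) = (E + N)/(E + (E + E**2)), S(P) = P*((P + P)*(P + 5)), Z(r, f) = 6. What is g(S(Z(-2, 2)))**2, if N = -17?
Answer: 600625/395449807104 ≈ 1.5188e-6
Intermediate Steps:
S(P) = 2*P**2*(5 + P) (S(P) = P*((2*P)*(5 + P)) = P*(2*P*(5 + P)) = 2*P**2*(5 + P))
g(E) = (-17 + E)/(E**2 + 2*E) (g(E) = (E - 17)/(E + (E + E**2)) = (-17 + E)/(E**2 + 2*E))
g(S(Z(-2, 2)))**2 = ((-17 + 2*6**2*(5 + 6))/(((2*6**2*(5 + 6)))*(2 + 2*6**2*(5 + 6))))**2 = ((-17 + 2*36*11)/(((2*36*11))*(2 + 2*36*11)))**2 = ((-17 + 792)/(792*(2 + 792)))**2 = ((1/792)*775/794)**2 = ((1/792)*(1/794)*775)**2 = (775/628848)**2 = 600625/395449807104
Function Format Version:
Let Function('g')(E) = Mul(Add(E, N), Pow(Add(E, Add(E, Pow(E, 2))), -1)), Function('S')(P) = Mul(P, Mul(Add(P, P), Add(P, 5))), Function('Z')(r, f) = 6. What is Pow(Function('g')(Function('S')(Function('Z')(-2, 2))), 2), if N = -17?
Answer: Rational(600625, 395449807104) ≈ 1.5188e-6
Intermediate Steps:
Function('S')(P) = Mul(2, Pow(P, 2), Add(5, P)) (Function('S')(P) = Mul(P, Mul(Mul(2, P), Add(5, P))) = Mul(P, Mul(2, P, Add(5, P))) = Mul(2, Pow(P, 2), Add(5, P)))
Function('g')(E) = Mul(Pow(Add(Pow(E, 2), Mul(2, E)), -1), Add(-17, E)) (Function('g')(E) = Mul(Add(E, -17), Pow(Add(E, Add(E, Pow(E, 2))), -1)) = Mul(Add(-17, E), Pow(Add(Pow(E, 2), Mul(2, E)), -1)) = Mul(Pow(Add(Pow(E, 2), Mul(2, E)), -1), Add(-17, E)))
Pow(Function('g')(Function('S')(Function('Z')(-2, 2))), 2) = Pow(Mul(Pow(Mul(2, Pow(6, 2), Add(5, 6)), -1), Pow(Add(2, Mul(2, Pow(6, 2), Add(5, 6))), -1), Add(-17, Mul(2, Pow(6, 2), Add(5, 6)))), 2) = Pow(Mul(Pow(Mul(2, 36, 11), -1), Pow(Add(2, Mul(2, 36, 11)), -1), Add(-17, Mul(2, 36, 11))), 2) = Pow(Mul(Pow(792, -1), Pow(Add(2, 792), -1), Add(-17, 792)), 2) = Pow(Mul(Rational(1, 792), Pow(794, -1), 775), 2) = Pow(Mul(Rational(1, 792), Rational(1, 794), 775), 2) = Pow(Rational(775, 628848), 2) = Rational(600625, 395449807104)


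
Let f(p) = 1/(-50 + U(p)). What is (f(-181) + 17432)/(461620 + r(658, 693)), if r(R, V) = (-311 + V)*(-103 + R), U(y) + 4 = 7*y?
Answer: 23027671/889865230 ≈ 0.025878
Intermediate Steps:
U(y) = -4 + 7*y
f(p) = 1/(-54 + 7*p) (f(p) = 1/(-50 + (-4 + 7*p)) = 1/(-54 + 7*p))
(f(-181) + 17432)/(461620 + r(658, 693)) = (1/(-54 + 7*(-181)) + 17432)/(461620 + (32033 - 311*658 - 103*693 + 658*693)) = (1/(-54 - 1267) + 17432)/(461620 + (32033 - 204638 - 71379 + 455994)) = (1/(-1321) + 17432)/(461620 + 212010) = (-1/1321 + 17432)/673630 = (23027671/1321)*(1/673630) = 23027671/889865230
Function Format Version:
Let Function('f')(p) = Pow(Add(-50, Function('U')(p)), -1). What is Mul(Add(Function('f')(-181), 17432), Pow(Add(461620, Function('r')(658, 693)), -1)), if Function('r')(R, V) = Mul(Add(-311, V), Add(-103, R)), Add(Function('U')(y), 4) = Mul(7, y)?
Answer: Rational(23027671, 889865230) ≈ 0.025878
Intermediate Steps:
Function('U')(y) = Add(-4, Mul(7, y))
Function('f')(p) = Pow(Add(-54, Mul(7, p)), -1) (Function('f')(p) = Pow(Add(-50, Add(-4, Mul(7, p))), -1) = Pow(Add(-54, Mul(7, p)), -1))
Mul(Add(Function('f')(-181), 17432), Pow(Add(461620, Function('r')(658, 693)), -1)) = Mul(Add(Pow(Add(-54, Mul(7, -181)), -1), 17432), Pow(Add(461620, Add(32033, Mul(-311, 658), Mul(-103, 693), Mul(658, 693))), -1)) = Mul(Add(Pow(Add(-54, -1267), -1), 17432), Pow(Add(461620, Add(32033, -204638, -71379, 455994)), -1)) = Mul(Add(Pow(-1321, -1), 17432), Pow(Add(461620, 212010), -1)) = Mul(Add(Rational(-1, 1321), 17432), Pow(673630, -1)) = Mul(Rational(23027671, 1321), Rational(1, 673630)) = Rational(23027671, 889865230)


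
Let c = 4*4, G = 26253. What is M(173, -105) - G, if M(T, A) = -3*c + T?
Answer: -26128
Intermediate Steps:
c = 16
M(T, A) = -48 + T (M(T, A) = -3*16 + T = -48 + T)
M(173, -105) - G = (-48 + 173) - 1*26253 = 125 - 26253 = -26128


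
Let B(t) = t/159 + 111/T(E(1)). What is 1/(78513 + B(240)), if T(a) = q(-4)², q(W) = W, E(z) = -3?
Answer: 848/66586187 ≈ 1.2735e-5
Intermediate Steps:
T(a) = 16 (T(a) = (-4)² = 16)
B(t) = 111/16 + t/159 (B(t) = t/159 + 111/16 = 111/16 + t/159)
1/(78513 + B(240)) = 1/(78513 + (111/16 + (1/159)*240)) = 1/(78513 + (111/16 + 80/53)) = 1/(78513 + 7163/848) = 1/(66586187/848) = 848/66586187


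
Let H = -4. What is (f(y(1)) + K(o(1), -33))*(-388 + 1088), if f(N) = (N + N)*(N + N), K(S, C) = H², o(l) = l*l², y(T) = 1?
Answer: 14000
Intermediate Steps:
o(l) = l³
K(S, C) = 16 (K(S, C) = (-4)² = 16)
f(N) = 4*N² (f(N) = (2*N)*(2*N) = 4*N²)
(f(y(1)) + K(o(1), -33))*(-388 + 1088) = (4*1² + 16)*(-388 + 1088) = (4*1 + 16)*700 = (4 + 16)*700 = 20*700 = 14000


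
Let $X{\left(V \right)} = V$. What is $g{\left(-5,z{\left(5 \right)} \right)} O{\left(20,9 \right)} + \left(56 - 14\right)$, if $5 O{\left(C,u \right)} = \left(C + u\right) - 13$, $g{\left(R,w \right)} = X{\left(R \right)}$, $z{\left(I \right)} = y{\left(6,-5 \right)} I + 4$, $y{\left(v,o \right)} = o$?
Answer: $26$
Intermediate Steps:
$z{\left(I \right)} = 4 - 5 I$ ($z{\left(I \right)} = - 5 I + 4 = 4 - 5 I$)
$g{\left(R,w \right)} = R$
$O{\left(C,u \right)} = - \frac{13}{5} + \frac{C}{5} + \frac{u}{5}$ ($O{\left(C,u \right)} = \frac{\left(C + u\right) - 13}{5} = \frac{-13 + C + u}{5} = - \frac{13}{5} + \frac{C}{5} + \frac{u}{5}$)
$g{\left(-5,z{\left(5 \right)} \right)} O{\left(20,9 \right)} + \left(56 - 14\right) = - 5 \left(- \frac{13}{5} + \frac{1}{5} \cdot 20 + \frac{1}{5} \cdot 9\right) + \left(56 - 14\right) = - 5 \left(- \frac{13}{5} + 4 + \frac{9}{5}\right) + \left(56 - 14\right) = \left(-5\right) \frac{16}{5} + 42 = -16 + 42 = 26$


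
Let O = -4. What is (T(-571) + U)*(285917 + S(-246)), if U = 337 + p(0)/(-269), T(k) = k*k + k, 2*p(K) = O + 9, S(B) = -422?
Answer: 50042751544695/538 ≈ 9.3016e+10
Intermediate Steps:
p(K) = 5/2 (p(K) = (-4 + 9)/2 = (½)*5 = 5/2)
T(k) = k + k² (T(k) = k² + k = k + k²)
U = 181301/538 (U = 337 + (5/2)/(-269) = 337 + (5/2)*(-1/269) = 337 - 5/538 = 181301/538 ≈ 336.99)
(T(-571) + U)*(285917 + S(-246)) = (-571*(1 - 571) + 181301/538)*(285917 - 422) = (-571*(-570) + 181301/538)*285495 = (325470 + 181301/538)*285495 = (175284161/538)*285495 = 50042751544695/538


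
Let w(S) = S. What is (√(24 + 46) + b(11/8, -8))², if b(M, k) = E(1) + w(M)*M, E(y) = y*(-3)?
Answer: 291761/4096 - 71*√70/32 ≈ 52.667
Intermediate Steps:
E(y) = -3*y
b(M, k) = -3 + M² (b(M, k) = -3*1 + M*M = -3 + M²)
(√(24 + 46) + b(11/8, -8))² = (√(24 + 46) + (-3 + (11/8)²))² = (√70 + (-3 + (11*(⅛))²))² = (√70 + (-3 + (11/8)²))² = (√70 + (-3 + 121/64))² = (√70 - 71/64)² = (-71/64 + √70)²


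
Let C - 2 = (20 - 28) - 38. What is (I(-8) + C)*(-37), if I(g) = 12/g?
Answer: 3367/2 ≈ 1683.5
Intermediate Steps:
C = -44 (C = 2 + ((20 - 28) - 38) = 2 + (-8 - 38) = 2 - 46 = -44)
(I(-8) + C)*(-37) = (12/(-8) - 44)*(-37) = (12*(-1/8) - 44)*(-37) = (-3/2 - 44)*(-37) = -91/2*(-37) = 3367/2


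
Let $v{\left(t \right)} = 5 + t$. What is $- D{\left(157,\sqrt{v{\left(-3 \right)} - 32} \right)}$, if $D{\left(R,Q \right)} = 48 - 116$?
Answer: $68$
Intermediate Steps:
$D{\left(R,Q \right)} = -68$ ($D{\left(R,Q \right)} = 48 - 116 = -68$)
$- D{\left(157,\sqrt{v{\left(-3 \right)} - 32} \right)} = \left(-1\right) \left(-68\right) = 68$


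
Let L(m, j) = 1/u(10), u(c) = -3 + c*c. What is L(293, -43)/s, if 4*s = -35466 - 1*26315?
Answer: -4/5992757 ≈ -6.6747e-7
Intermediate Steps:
s = -61781/4 (s = (-35466 - 1*26315)/4 = (-35466 - 26315)/4 = (¼)*(-61781) = -61781/4 ≈ -15445.)
u(c) = -3 + c²
L(m, j) = 1/97 (L(m, j) = 1/(-3 + 10²) = 1/(-3 + 100) = 1/97)
L(293, -43)/s = 1/(97*(-61781/4)) = (1/97)*(-4/61781) = -4/5992757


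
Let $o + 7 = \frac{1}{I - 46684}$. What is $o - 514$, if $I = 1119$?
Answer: $- \frac{23739366}{45565} \approx -521.0$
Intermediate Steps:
$o = - \frac{318956}{45565}$ ($o = -7 + \frac{1}{1119 - 46684} = -7 + \frac{1}{-45565} = -7 - \frac{1}{45565} = - \frac{318956}{45565} \approx -7.0$)
$o - 514 = - \frac{318956}{45565} - 514 = - \frac{23739366}{45565}$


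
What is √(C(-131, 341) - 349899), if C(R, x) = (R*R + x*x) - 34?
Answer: I*√216491 ≈ 465.29*I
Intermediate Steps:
C(R, x) = -34 + R² + x² (C(R, x) = (R² + x²) - 34 = -34 + R² + x²)
√(C(-131, 341) - 349899) = √((-34 + (-131)² + 341²) - 349899) = √((-34 + 17161 + 116281) - 349899) = √(133408 - 349899) = √(-216491) = I*√216491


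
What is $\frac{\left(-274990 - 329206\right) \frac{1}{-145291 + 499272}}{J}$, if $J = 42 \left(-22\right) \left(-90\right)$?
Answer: $- \frac{151049}{7359264990} \approx -2.0525 \cdot 10^{-5}$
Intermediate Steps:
$J = 83160$ ($J = \left(-924\right) \left(-90\right) = 83160$)
$\frac{\left(-274990 - 329206\right) \frac{1}{-145291 + 499272}}{J} = \frac{\left(-274990 - 329206\right) \frac{1}{-145291 + 499272}}{83160} = - \frac{604196}{353981} \cdot \frac{1}{83160} = \left(-604196\right) \frac{1}{353981} \cdot \frac{1}{83160} = \left(- \frac{604196}{353981}\right) \frac{1}{83160} = - \frac{151049}{7359264990}$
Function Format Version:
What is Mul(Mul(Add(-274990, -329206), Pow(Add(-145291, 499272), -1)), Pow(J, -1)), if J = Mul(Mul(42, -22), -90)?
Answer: Rational(-151049, 7359264990) ≈ -2.0525e-5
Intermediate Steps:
J = 83160 (J = Mul(-924, -90) = 83160)
Mul(Mul(Add(-274990, -329206), Pow(Add(-145291, 499272), -1)), Pow(J, -1)) = Mul(Mul(Add(-274990, -329206), Pow(Add(-145291, 499272), -1)), Pow(83160, -1)) = Mul(Mul(-604196, Pow(353981, -1)), Rational(1, 83160)) = Mul(Mul(-604196, Rational(1, 353981)), Rational(1, 83160)) = Mul(Rational(-604196, 353981), Rational(1, 83160)) = Rational(-151049, 7359264990)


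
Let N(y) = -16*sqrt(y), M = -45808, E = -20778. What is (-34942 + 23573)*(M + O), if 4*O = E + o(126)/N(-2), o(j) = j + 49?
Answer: 1159694845/2 - 1989575*I*sqrt(2)/128 ≈ 5.7985e+8 - 21982.0*I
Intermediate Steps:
o(j) = 49 + j
O = -10389/2 + 175*I*sqrt(2)/128 (O = (-20778 + (49 + 126)/((-16*I*sqrt(2))))/4 = (-20778 + 175/((-16*I*sqrt(2))))/4 = (-20778 + 175*(I*sqrt(2)/32))/4 = (-20778 + 175*I*sqrt(2)/32)/4 = -10389/2 + 175*I*sqrt(2)/128 ≈ -5194.5 + 1.9335*I)
(-34942 + 23573)*(M + O) = (-34942 + 23573)*(-45808 + (-10389/2 + 175*I*sqrt(2)/128)) = -11369*(-102005/2 + 175*I*sqrt(2)/128) = 1159694845/2 - 1989575*I*sqrt(2)/128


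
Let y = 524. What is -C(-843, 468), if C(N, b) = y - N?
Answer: -1367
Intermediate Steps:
C(N, b) = 524 - N
-C(-843, 468) = -(524 - 1*(-843)) = -(524 + 843) = -1*1367 = -1367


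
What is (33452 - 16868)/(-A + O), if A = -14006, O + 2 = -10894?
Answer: 8292/1555 ≈ 5.3325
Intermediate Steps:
O = -10896 (O = -2 - 10894 = -10896)
(33452 - 16868)/(-A + O) = (33452 - 16868)/(-1*(-14006) - 10896) = 16584/(14006 - 10896) = 16584/3110 = 16584*(1/3110) = 8292/1555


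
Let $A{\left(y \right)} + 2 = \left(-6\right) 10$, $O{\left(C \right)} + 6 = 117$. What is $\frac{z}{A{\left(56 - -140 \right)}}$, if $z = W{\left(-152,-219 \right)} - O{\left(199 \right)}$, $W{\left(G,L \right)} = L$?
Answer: $\frac{165}{31} \approx 5.3226$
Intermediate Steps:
$O{\left(C \right)} = 111$ ($O{\left(C \right)} = -6 + 117 = 111$)
$A{\left(y \right)} = -62$ ($A{\left(y \right)} = -2 - 60 = -62$)
$z = -330$ ($z = -219 - 111 = -330$)
$\frac{z}{A{\left(56 - -140 \right)}} = - \frac{330}{-62} = \left(-330\right) \left(- \frac{1}{62}\right) = \frac{165}{31}$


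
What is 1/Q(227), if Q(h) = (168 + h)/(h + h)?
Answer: 454/395 ≈ 1.1494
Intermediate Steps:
Q(h) = (168 + h)/(2*h) (Q(h) = (168 + h)/((2*h)) = (168 + h)*(1/(2*h)) = (168 + h)/(2*h))
1/Q(227) = 1/((1/2)*(168 + 227)/227) = 1/((1/2)*(1/227)*395) = 1/(395/454) = 454/395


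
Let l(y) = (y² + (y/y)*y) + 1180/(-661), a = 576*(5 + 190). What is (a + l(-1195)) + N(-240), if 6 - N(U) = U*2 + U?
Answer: 1017856856/661 ≈ 1.5399e+6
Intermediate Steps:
a = 112320 (a = 576*195 = 112320)
l(y) = -1180/661 + y + y² (l(y) = (y² + 1*y) + 1180*(-1/661) = (y² + y) - 1180/661 = (y + y²) - 1180/661 = -1180/661 + y + y²)
N(U) = 6 - 3*U (N(U) = 6 - (U*2 + U) = 6 - (2*U + U) = 6 - 3*U)
(a + l(-1195)) + N(-240) = (112320 + (-1180/661 - 1195 + (-1195)²)) + (6 - 3*(-240)) = (112320 + (-1180/661 - 1195 + 1428025)) + (6 + 720) = (112320 + 943133450/661) + 726 = 1017376970/661 + 726 = 1017856856/661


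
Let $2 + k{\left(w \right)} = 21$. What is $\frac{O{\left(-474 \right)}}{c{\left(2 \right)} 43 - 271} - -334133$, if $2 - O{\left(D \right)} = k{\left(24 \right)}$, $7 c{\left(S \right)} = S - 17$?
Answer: $\frac{849366205}{2542} \approx 3.3413 \cdot 10^{5}$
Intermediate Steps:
$c{\left(S \right)} = - \frac{17}{7} + \frac{S}{7}$ ($c{\left(S \right)} = \frac{S - 17}{7} = \frac{-17 + S}{7} = - \frac{17}{7} + \frac{S}{7}$)
$k{\left(w \right)} = 19$ ($k{\left(w \right)} = -2 + 21 = 19$)
$O{\left(D \right)} = -17$ ($O{\left(D \right)} = 2 - 19 = -17$)
$\frac{O{\left(-474 \right)}}{c{\left(2 \right)} 43 - 271} - -334133 = - \frac{17}{\left(- \frac{17}{7} + \frac{1}{7} \cdot 2\right) 43 - 271} - -334133 = - \frac{17}{\left(- \frac{17}{7} + \frac{2}{7}\right) 43 - 271} + 334133 = - \frac{17}{\left(- \frac{15}{7}\right) 43 - 271} + 334133 = - \frac{17}{- \frac{645}{7} - 271} + 334133 = - \frac{17}{- \frac{2542}{7}} + 334133 = \left(-17\right) \left(- \frac{7}{2542}\right) + 334133 = \frac{119}{2542} + 334133 = \frac{849366205}{2542}$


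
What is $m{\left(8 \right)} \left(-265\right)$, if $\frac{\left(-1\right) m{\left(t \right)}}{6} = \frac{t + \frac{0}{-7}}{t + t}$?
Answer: $795$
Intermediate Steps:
$m{\left(t \right)} = -3$ ($m{\left(t \right)} = - 6 \frac{t + \frac{0}{-7}}{t + t} = - 6 \frac{t + 0 \left(- \frac{1}{7}\right)}{2 t} = - 6 \left(t + 0\right) \frac{1}{2 t} = - 6 t \frac{1}{2 t} = \left(-6\right) \frac{1}{2} = -3$)
$m{\left(8 \right)} \left(-265\right) = \left(-3\right) \left(-265\right) = 795$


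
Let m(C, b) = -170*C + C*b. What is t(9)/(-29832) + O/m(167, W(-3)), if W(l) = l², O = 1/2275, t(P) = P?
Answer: -183513719/608253846200 ≈ -0.00030171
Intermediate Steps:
O = 1/2275 ≈ 0.00043956
t(9)/(-29832) + O/m(167, W(-3)) = 9/(-29832) + 1/(2275*((167*(-170 + (-3)²)))) = 9*(-1/29832) + 1/(2275*((167*(-170 + 9)))) = -3/9944 + 1/(2275*((167*(-161)))) = -3/9944 + (1/2275)/(-26887) = -3/9944 + (1/2275)*(-1/26887) = -3/9944 - 1/61167925 = -183513719/608253846200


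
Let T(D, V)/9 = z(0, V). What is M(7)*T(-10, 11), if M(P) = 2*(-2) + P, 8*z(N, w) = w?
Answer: 297/8 ≈ 37.125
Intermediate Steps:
z(N, w) = w/8
T(D, V) = 9*V/8 (T(D, V) = 9*(V/8) = 9*V/8)
M(P) = -4 + P
M(7)*T(-10, 11) = (-4 + 7)*((9/8)*11) = 3*(99/8) = 297/8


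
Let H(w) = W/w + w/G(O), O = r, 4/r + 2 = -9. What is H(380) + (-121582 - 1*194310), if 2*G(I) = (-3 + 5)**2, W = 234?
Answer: -59983263/190 ≈ -3.1570e+5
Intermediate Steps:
r = -4/11 (r = 4/(-2 - 9) = 4/(-11) = 4*(-1/11) = -4/11 ≈ -0.36364)
O = -4/11 ≈ -0.36364
G(I) = 2 (G(I) = (-3 + 5)**2/2 = (1/2)*2**2 = (1/2)*4 = 2)
H(w) = w/2 + 234/w (H(w) = 234/w + w/2 = w/2 + 234/w)
H(380) + (-121582 - 1*194310) = ((1/2)*380 + 234/380) + (-121582 - 1*194310) = (190 + 234*(1/380)) + (-121582 - 194310) = (190 + 117/190) - 315892 = 36217/190 - 315892 = -59983263/190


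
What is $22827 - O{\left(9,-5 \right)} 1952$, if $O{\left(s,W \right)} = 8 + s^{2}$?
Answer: $-150901$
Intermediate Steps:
$22827 - O{\left(9,-5 \right)} 1952 = 22827 - \left(8 + 9^{2}\right) 1952 = 22827 - \left(8 + 81\right) 1952 = 22827 - 89 \cdot 1952 = 22827 - 173728 = -150901$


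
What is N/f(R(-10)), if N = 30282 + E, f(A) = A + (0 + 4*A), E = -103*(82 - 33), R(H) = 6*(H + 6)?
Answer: -5047/24 ≈ -210.29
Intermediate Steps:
R(H) = 36 + 6*H (R(H) = 6*(6 + H) = 36 + 6*H)
E = -5047 (E = -103*49 = -5047)
f(A) = 5*A (f(A) = A + 4*A = 5*A)
N = 25235 (N = 30282 - 5047 = 25235)
N/f(R(-10)) = 25235/((5*(36 + 6*(-10)))) = 25235/((5*(36 - 60))) = 25235/((5*(-24))) = 25235/(-120) = 25235*(-1/120) = -5047/24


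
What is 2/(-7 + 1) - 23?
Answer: -70/3 ≈ -23.333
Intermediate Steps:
2/(-7 + 1) - 23 = 2/(-6) - 23 = -⅙*2 - 23 = -⅓ - 23 = -70/3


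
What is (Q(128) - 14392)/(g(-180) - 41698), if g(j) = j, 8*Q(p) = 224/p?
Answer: 460537/1340096 ≈ 0.34366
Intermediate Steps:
Q(p) = 28/p (Q(p) = (224/p)/8 = 28/p)
(Q(128) - 14392)/(g(-180) - 41698) = (28/128 - 14392)/(-180 - 41698) = (28*(1/128) - 14392)/(-41878) = (7/32 - 14392)*(-1/41878) = -460537/32*(-1/41878) = 460537/1340096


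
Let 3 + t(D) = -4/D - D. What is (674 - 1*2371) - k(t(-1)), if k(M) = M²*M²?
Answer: -1713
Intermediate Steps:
t(D) = -3 - D - 4/D (t(D) = -3 + (-4/D - D) = -3 + (-D - 4/D) = -3 - D - 4/D)
k(M) = M⁴
(674 - 1*2371) - k(t(-1)) = (674 - 1*2371) - (-3 - 1*(-1) - 4/(-1))⁴ = (674 - 2371) - (-3 + 1 - 4*(-1))⁴ = -1697 - (-3 + 1 + 4)⁴ = -1697 - 1*2⁴ = -1697 - 1*16 = -1697 - 16 = -1713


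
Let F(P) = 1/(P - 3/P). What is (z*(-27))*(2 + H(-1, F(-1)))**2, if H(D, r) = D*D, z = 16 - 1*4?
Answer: -2916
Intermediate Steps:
z = 12 (z = 16 - 4 = 12)
H(D, r) = D**2
(z*(-27))*(2 + H(-1, F(-1)))**2 = (12*(-27))*(2 + (-1)**2)**2 = -324*(2 + 1)**2 = -324*3**2 = -324*9 = -2916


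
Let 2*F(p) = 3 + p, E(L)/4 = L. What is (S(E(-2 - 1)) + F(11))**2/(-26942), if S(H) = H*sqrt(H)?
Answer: 1679/26942 + 168*I*sqrt(3)/13471 ≈ 0.062319 + 0.021601*I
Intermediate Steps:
E(L) = 4*L
F(p) = 3/2 + p/2 (F(p) = (3 + p)/2 = 3/2 + p/2)
S(H) = H**(3/2)
(S(E(-2 - 1)) + F(11))**2/(-26942) = ((4*(-2 - 1))**(3/2) + (3/2 + (1/2)*11))**2/(-26942) = ((4*(-3))**(3/2) + (3/2 + 11/2))**2*(-1/26942) = ((-12)**(3/2) + 7)**2*(-1/26942) = (-24*I*sqrt(3) + 7)**2*(-1/26942) = (7 - 24*I*sqrt(3))**2*(-1/26942) = -(7 - 24*I*sqrt(3))**2/26942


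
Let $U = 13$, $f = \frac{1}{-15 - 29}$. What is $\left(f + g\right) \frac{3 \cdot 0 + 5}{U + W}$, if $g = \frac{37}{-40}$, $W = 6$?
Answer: $- \frac{417}{1672} \approx -0.2494$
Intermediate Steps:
$f = - \frac{1}{44}$ ($f = \frac{1}{-44} = - \frac{1}{44} \approx -0.022727$)
$g = - \frac{37}{40}$ ($g = 37 \left(- \frac{1}{40}\right) = - \frac{37}{40} \approx -0.925$)
$\left(f + g\right) \frac{3 \cdot 0 + 5}{U + W} = \left(- \frac{1}{44} - \frac{37}{40}\right) \frac{3 \cdot 0 + 5}{13 + 6} = - \frac{417 \frac{0 + 5}{19}}{440} = - \frac{417 \cdot 5 \cdot \frac{1}{19}}{440} = \left(- \frac{417}{440}\right) \frac{5}{19} = - \frac{417}{1672}$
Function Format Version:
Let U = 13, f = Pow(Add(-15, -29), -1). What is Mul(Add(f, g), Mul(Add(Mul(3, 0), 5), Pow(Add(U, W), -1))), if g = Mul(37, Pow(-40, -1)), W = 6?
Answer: Rational(-417, 1672) ≈ -0.24940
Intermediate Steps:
f = Rational(-1, 44) (f = Pow(-44, -1) = Rational(-1, 44) ≈ -0.022727)
g = Rational(-37, 40) (g = Mul(37, Rational(-1, 40)) = Rational(-37, 40) ≈ -0.92500)
Mul(Add(f, g), Mul(Add(Mul(3, 0), 5), Pow(Add(U, W), -1))) = Mul(Add(Rational(-1, 44), Rational(-37, 40)), Mul(Add(Mul(3, 0), 5), Pow(Add(13, 6), -1))) = Mul(Rational(-417, 440), Mul(Add(0, 5), Pow(19, -1))) = Mul(Rational(-417, 440), Mul(5, Rational(1, 19))) = Mul(Rational(-417, 440), Rational(5, 19)) = Rational(-417, 1672)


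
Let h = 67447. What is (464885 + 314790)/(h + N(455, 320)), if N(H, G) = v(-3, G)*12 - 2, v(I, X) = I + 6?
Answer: 779675/67481 ≈ 11.554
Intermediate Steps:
v(I, X) = 6 + I
N(H, G) = 34 (N(H, G) = (6 - 3)*12 - 2 = 3*12 - 2 = 36 - 2 = 34)
(464885 + 314790)/(h + N(455, 320)) = (464885 + 314790)/(67447 + 34) = 779675/67481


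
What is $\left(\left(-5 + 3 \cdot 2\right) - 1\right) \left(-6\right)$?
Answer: $0$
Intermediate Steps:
$\left(\left(-5 + 3 \cdot 2\right) - 1\right) \left(-6\right) = \left(\left(-5 + 6\right) - 1\right) \left(-6\right) = \left(1 - 1\right) \left(-6\right) = 0 \left(-6\right) = 0$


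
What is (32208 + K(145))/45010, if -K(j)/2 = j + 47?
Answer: 15912/22505 ≈ 0.70704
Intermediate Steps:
K(j) = -94 - 2*j (K(j) = -2*(j + 47) = -2*(47 + j) = -94 - 2*j)
(32208 + K(145))/45010 = (32208 + (-94 - 2*145))/45010 = (32208 + (-94 - 290))*(1/45010) = (32208 - 384)*(1/45010) = 31824*(1/45010) = 15912/22505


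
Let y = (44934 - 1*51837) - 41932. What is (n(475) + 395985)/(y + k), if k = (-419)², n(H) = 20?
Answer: 396005/126726 ≈ 3.1249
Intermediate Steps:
k = 175561
y = -48835 (y = (44934 - 51837) - 41932 = -6903 - 41932 = -48835)
(n(475) + 395985)/(y + k) = (20 + 395985)/(-48835 + 175561) = 396005/126726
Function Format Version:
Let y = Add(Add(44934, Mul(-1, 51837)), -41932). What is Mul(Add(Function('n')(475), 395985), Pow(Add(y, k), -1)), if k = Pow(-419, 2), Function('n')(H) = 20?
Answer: Rational(396005, 126726) ≈ 3.1249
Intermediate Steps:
k = 175561
y = -48835 (y = Add(Add(44934, -51837), -41932) = Add(-6903, -41932) = -48835)
Mul(Add(Function('n')(475), 395985), Pow(Add(y, k), -1)) = Mul(Add(20, 395985), Pow(Add(-48835, 175561), -1)) = Mul(396005, Pow(126726, -1)) = Mul(396005, Rational(1, 126726)) = Rational(396005, 126726)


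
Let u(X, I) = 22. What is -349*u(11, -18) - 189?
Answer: -7867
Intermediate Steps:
-349*u(11, -18) - 189 = -349*22 - 189 = -7678 - 189 = -7867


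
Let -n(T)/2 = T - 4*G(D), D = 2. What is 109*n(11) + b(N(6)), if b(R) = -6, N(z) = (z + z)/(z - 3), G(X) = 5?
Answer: 1956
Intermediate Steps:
N(z) = 2*z/(-3 + z) (N(z) = (2*z)/(-3 + z) = 2*z/(-3 + z))
n(T) = 40 - 2*T (n(T) = -2*(T - 4*5) = -2*(T - 20) = -2*(-20 + T) = 40 - 2*T)
109*n(11) + b(N(6)) = 109*(40 - 2*11) - 6 = 109*(40 - 22) - 6 = 109*18 - 6 = 1962 - 6 = 1956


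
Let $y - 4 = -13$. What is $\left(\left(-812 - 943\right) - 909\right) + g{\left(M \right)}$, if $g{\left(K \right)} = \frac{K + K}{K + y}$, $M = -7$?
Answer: $- \frac{21305}{8} \approx -2663.1$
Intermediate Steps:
$y = -9$ ($y = 4 - 13 = -9$)
$g{\left(K \right)} = \frac{2 K}{-9 + K}$ ($g{\left(K \right)} = \frac{K + K}{K - 9} = \frac{2 K}{-9 + K}$)
$\left(\left(-812 - 943\right) - 909\right) + g{\left(M \right)} = \left(\left(-812 - 943\right) - 909\right) + 2 \left(-7\right) \frac{1}{-9 - 7} = \left(-1755 - 909\right) + 2 \left(-7\right) \frac{1}{-16} = -2664 + 2 \left(-7\right) \left(- \frac{1}{16}\right) = -2664 + \frac{7}{8} = - \frac{21305}{8}$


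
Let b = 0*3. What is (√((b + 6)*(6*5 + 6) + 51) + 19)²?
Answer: (19 + √267)² ≈ 1248.9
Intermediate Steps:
b = 0
(√((b + 6)*(6*5 + 6) + 51) + 19)² = (√((0 + 6)*(6*5 + 6) + 51) + 19)² = (√(6*(30 + 6) + 51) + 19)² = (√(6*36 + 51) + 19)² = (√(216 + 51) + 19)² = (√267 + 19)² = (19 + √267)²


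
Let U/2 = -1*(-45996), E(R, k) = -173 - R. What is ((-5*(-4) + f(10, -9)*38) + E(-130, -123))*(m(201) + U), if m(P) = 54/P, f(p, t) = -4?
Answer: -1078609350/67 ≈ -1.6099e+7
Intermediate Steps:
U = 91992 (U = 2*(-1*(-45996)) = 2*45996 = 91992)
((-5*(-4) + f(10, -9)*38) + E(-130, -123))*(m(201) + U) = ((-5*(-4) - 4*38) + (-173 - 1*(-130)))*(54/201 + 91992) = ((20 - 152) + (-173 + 130))*(54*(1/201) + 91992) = (-132 - 43)*(18/67 + 91992) = -175*6163482/67 = -1078609350/67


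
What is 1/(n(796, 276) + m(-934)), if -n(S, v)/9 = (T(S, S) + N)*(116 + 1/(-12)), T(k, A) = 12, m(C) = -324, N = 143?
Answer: -4/648111 ≈ -6.1718e-6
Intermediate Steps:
n(S, v) = -646815/4 (n(S, v) = -9*(12 + 143)*(116 + 1/(-12)) = -1395*(116 - 1/12) = -1395*1391/12 = -9*215605/12 = -646815/4)
1/(n(796, 276) + m(-934)) = 1/(-646815/4 - 324) = 1/(-648111/4) = -4/648111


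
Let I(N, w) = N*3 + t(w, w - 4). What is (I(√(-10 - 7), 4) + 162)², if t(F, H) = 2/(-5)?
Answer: 649039/25 + 4848*I*√17/5 ≈ 25962.0 + 3997.8*I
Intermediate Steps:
t(F, H) = -⅖ (t(F, H) = 2*(-⅕) = -⅖)
I(N, w) = -⅖ + 3*N (I(N, w) = N*3 - ⅖ = 3*N - ⅖ = -⅖ + 3*N)
(I(√(-10 - 7), 4) + 162)² = ((-⅖ + 3*√(-10 - 7)) + 162)² = ((-⅖ + 3*√(-17)) + 162)² = ((-⅖ + 3*(I*√17)) + 162)² = ((-⅖ + 3*I*√17) + 162)² = (808/5 + 3*I*√17)²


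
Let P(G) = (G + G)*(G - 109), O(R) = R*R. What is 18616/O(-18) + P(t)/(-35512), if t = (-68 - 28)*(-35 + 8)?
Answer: -109668598/359559 ≈ -305.01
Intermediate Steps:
t = 2592 (t = -96*(-27) = 2592)
O(R) = R²
P(G) = 2*G*(-109 + G) (P(G) = (2*G)*(-109 + G) = 2*G*(-109 + G))
18616/O(-18) + P(t)/(-35512) = 18616/((-18)²) + (2*2592*(-109 + 2592))/(-35512) = 18616/324 + (2*2592*2483)*(-1/35512) = 18616*(1/324) + 12871872*(-1/35512) = 4654/81 - 1608984/4439 = -109668598/359559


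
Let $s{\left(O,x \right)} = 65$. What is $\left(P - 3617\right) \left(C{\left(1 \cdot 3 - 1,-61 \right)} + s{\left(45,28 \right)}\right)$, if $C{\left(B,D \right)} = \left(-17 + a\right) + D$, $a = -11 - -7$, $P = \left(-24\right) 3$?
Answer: $62713$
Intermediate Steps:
$P = -72$
$a = -4$ ($a = -11 + 7 = -4$)
$C{\left(B,D \right)} = -21 + D$ ($C{\left(B,D \right)} = \left(-17 - 4\right) + D = -21 + D$)
$\left(P - 3617\right) \left(C{\left(1 \cdot 3 - 1,-61 \right)} + s{\left(45,28 \right)}\right) = \left(-72 - 3617\right) \left(\left(-21 - 61\right) + 65\right) = - 3689 \left(-82 + 65\right) = \left(-3689\right) \left(-17\right) = 62713$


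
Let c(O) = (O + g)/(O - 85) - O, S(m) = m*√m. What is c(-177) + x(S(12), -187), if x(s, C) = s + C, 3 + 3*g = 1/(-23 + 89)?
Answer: -483517/51876 + 24*√3 ≈ 32.249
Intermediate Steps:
S(m) = m^(3/2)
g = -197/198 (g = -1 + 1/(3*(-23 + 89)) = -1 + (⅓)/66 = -1 + (⅓)*(1/66) = -1 + 1/198 = -197/198 ≈ -0.99495)
c(O) = -O + (-197/198 + O)/(-85 + O) (c(O) = (O - 197/198)/(O - 85) - O = (-197/198 + O)/(-85 + O) - O = -O + (-197/198 + O)/(-85 + O))
x(s, C) = C + s
c(-177) + x(S(12), -187) = (-197/198 - 1*(-177)² + 86*(-177))/(-85 - 177) + (-187 + 12^(3/2)) = (-197/198 - 1*31329 - 15222)/(-262) + (-187 + 24*√3) = -(-197/198 - 31329 - 15222)/262 + (-187 + 24*√3) = -1/262*(-9217295/198) + (-187 + 24*√3) = 9217295/51876 + (-187 + 24*√3) = -483517/51876 + 24*√3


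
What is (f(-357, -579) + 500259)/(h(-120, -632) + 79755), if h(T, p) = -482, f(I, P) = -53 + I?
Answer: 499849/79273 ≈ 6.3054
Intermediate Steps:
(f(-357, -579) + 500259)/(h(-120, -632) + 79755) = ((-53 - 357) + 500259)/(-482 + 79755) = (-410 + 500259)/79273 = 499849*(1/79273) = 499849/79273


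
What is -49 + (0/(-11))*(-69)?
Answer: -49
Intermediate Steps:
-49 + (0/(-11))*(-69) = -49 + (0*(-1/11))*(-69) = -49 + 0*(-69) = -49 + 0 = -49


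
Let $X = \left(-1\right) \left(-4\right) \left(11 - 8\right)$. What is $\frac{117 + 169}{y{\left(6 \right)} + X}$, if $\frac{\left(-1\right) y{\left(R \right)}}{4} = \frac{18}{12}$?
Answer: $\frac{143}{3} \approx 47.667$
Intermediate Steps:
$y{\left(R \right)} = -6$ ($y{\left(R \right)} = - 4 \cdot \frac{18}{12} = - 4 \cdot 18 \cdot \frac{1}{12} = \left(-4\right) \frac{3}{2} = -6$)
$X = 12$ ($X = 4 \cdot 3 = 12$)
$\frac{117 + 169}{y{\left(6 \right)} + X} = \frac{117 + 169}{-6 + 12} = \frac{286}{6} = 286 \cdot \frac{1}{6} = \frac{143}{3}$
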